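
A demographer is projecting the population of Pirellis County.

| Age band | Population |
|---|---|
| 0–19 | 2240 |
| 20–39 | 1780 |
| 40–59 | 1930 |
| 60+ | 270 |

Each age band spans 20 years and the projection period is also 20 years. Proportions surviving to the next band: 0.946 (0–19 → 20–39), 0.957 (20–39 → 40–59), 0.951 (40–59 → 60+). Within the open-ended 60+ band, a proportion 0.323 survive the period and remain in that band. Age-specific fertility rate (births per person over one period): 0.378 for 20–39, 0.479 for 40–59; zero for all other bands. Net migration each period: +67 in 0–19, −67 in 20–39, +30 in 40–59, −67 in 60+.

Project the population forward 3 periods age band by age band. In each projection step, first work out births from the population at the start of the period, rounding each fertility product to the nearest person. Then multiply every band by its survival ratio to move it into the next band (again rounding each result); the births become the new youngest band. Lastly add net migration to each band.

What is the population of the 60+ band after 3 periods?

2533

Call the groups 1 to 4, youngest first.
— Period 1 —
Births: 1780 * 0.378 = 673, 1930 * 0.479 = 924 ⇒ total 1597
Group 2: 2240 * 0.946 = 2119
Group 3: 1780 * 0.957 = 1703
Group 4: 1930 * 0.951 + 270 * 0.323 = 1835 + 87 = 1922
Net migration: Group 1 + 67 → 1664; Group 2 − 67 → 2052; Group 3 + 30 → 1733; Group 4 − 67 → 1855
Giving 1664 / 2052 / 1733 / 1855.
— Period 2 —
Births: 2052 * 0.378 = 776, 1733 * 0.479 = 830 ⇒ total 1606
Group 2: 1664 * 0.946 = 1574
Group 3: 2052 * 0.957 = 1964
Group 4: 1733 * 0.951 + 1855 * 0.323 = 1648 + 599 = 2247
Net migration: Group 1 + 67 → 1673; Group 2 − 67 → 1507; Group 3 + 30 → 1994; Group 4 − 67 → 2180
Giving 1673 / 1507 / 1994 / 2180.
— Period 3 —
Births: 1507 * 0.378 = 570, 1994 * 0.479 = 955 ⇒ total 1525
Group 2: 1673 * 0.946 = 1583
Group 3: 1507 * 0.957 = 1442
Group 4: 1994 * 0.951 + 2180 * 0.323 = 1896 + 704 = 2600
Net migration: Group 1 + 67 → 1592; Group 2 − 67 → 1516; Group 3 + 30 → 1472; Group 4 − 67 → 2533
Giving 1592 / 1516 / 1472 / 2533.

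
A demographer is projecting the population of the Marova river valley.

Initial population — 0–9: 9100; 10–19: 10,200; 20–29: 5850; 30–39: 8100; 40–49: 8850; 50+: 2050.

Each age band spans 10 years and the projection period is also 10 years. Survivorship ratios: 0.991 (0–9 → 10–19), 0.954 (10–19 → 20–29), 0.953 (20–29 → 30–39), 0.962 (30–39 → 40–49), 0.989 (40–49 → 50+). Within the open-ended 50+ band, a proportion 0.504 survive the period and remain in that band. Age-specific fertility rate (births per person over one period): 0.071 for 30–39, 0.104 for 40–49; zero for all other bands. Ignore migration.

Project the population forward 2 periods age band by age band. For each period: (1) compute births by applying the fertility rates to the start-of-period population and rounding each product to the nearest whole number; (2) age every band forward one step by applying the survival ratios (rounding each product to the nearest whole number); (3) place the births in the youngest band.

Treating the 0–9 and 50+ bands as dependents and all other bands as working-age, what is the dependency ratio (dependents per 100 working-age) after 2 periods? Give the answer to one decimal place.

56.0

Numbering the bands 1..6 from youngest to oldest:
— Period 1 —
Births: 8100 × 0.071 = 575  |  8850 × 0.104 = 920 → total 1495
Band 2: 9100 × 0.991 = 9018
Band 3: 10200 × 0.954 = 9731
Band 4: 5850 × 0.953 = 5575
Band 5: 8100 × 0.962 = 7792
Band 6: 8850 × 0.989 + 2050 × 0.504 = 8753 + 1033 = 9786
Population now: 0–9=1495, 10–19=9018, 20–29=9731, 30–39=5575, 40–49=7792, 50+=9786
— Period 2 —
Births: 5575 × 0.071 = 396  |  7792 × 0.104 = 810 → total 1206
Band 2: 1495 × 0.991 = 1482
Band 3: 9018 × 0.954 = 8603
Band 4: 9731 × 0.953 = 9274
Band 5: 5575 × 0.962 = 5363
Band 6: 7792 × 0.989 + 9786 × 0.504 = 7706 + 4932 = 12638
Population now: 0–9=1206, 10–19=1482, 20–29=8603, 30–39=9274, 40–49=5363, 50+=12638
Dependents (band 0–9 + band 50+) = 1206 + 12638 = 13844; working-age = 24722; ratio = 13844/24722 × 100 = 56.0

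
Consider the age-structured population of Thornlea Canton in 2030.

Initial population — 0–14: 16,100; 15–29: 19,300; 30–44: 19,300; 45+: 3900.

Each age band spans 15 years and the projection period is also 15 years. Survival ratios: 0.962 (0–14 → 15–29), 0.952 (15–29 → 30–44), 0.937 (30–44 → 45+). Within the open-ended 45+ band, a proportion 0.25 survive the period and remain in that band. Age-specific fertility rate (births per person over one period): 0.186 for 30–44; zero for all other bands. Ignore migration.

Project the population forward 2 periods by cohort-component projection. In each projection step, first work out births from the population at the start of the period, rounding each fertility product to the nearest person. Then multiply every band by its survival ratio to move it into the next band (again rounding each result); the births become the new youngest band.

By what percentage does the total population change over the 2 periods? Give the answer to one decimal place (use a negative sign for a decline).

Let group 1 be 0–14 through group 4 = 45+.
— Period 1 —
Births: 19300 × 0.186 = 3590
Group 2: 16100 × 0.962 = 15488
Group 3: 19300 × 0.952 = 18374
Group 4: 19300 × 0.937 + 3900 × 0.25 = 18084 + 975 = 19059
End of period: [3590, 15488, 18374, 19059]
— Period 2 —
Births: 18374 × 0.186 = 3418
Group 2: 3590 × 0.962 = 3454
Group 3: 15488 × 0.952 = 14745
Group 4: 18374 × 0.937 + 19059 × 0.25 = 17216 + 4765 = 21981
End of period: [3418, 3454, 14745, 21981]
Total: 58600 → 43598; change = -15002; percentage change = -25.6%

-25.6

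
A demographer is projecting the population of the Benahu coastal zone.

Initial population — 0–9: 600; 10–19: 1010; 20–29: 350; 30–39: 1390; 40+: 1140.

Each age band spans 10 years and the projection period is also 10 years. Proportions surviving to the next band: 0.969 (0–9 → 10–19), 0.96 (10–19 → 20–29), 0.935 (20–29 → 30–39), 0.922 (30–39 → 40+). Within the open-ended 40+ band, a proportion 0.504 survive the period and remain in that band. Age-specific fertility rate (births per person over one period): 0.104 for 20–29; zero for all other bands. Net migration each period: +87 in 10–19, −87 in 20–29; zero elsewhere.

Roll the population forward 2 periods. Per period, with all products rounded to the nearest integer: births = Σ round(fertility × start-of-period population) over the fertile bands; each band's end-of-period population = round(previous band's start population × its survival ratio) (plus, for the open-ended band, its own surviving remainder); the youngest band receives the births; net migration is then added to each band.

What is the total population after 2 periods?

2831

(Groups numbered youngest = 1 to oldest = 5.)
Period 1.
Births: 350 × 0.104 = 36
Group 2: 600 × 0.969 = 581
Group 3: 1010 × 0.96 = 970
Group 4: 350 × 0.935 = 327
Group 5: 1390 × 0.922 + 1140 × 0.504 = 1282 + 575 = 1857
Net migration: Group 2 + 87 → 668; Group 3 − 87 → 883
Population now: 0–9=36, 10–19=668, 20–29=883, 30–39=327, 40+=1857
Period 2.
Births: 883 × 0.104 = 92
Group 2: 36 × 0.969 = 35
Group 3: 668 × 0.96 = 641
Group 4: 883 × 0.935 = 826
Group 5: 327 × 0.922 + 1857 × 0.504 = 301 + 936 = 1237
Net migration: Group 2 + 87 → 122; Group 3 − 87 → 554
Population now: 0–9=92, 10–19=122, 20–29=554, 30–39=826, 40+=1237
Total after period 2: 92 + 122 + 554 + 826 + 1237 = 2831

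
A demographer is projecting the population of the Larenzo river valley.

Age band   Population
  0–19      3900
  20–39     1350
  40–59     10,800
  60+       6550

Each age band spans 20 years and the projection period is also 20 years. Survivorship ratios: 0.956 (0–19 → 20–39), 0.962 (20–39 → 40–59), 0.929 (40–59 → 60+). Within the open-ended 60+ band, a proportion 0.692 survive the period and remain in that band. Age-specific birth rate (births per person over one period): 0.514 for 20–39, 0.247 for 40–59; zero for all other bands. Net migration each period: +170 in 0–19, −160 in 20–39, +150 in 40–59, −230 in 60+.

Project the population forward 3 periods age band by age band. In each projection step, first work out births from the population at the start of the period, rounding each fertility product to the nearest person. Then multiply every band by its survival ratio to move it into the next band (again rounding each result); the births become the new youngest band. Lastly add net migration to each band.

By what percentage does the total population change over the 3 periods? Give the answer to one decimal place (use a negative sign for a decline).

Numbering the groups 1..4 from youngest to oldest:
[period 1]
Births: 1350 × 0.514 = 694  |  10800 × 0.247 = 2668 → total 3362
Group 2: 3900 × 0.956 = 3728
Group 3: 1350 × 0.962 = 1299
Group 4: 10800 × 0.929 + 6550 × 0.692 = 10033 + 4533 = 14566
Net migration: Group 1 + 170 → 3532; Group 2 − 160 → 3568; Group 3 + 150 → 1449; Group 4 − 230 → 14336
Giving 3532 / 3568 / 1449 / 14336.
[period 2]
Births: 3568 × 0.514 = 1834  |  1449 × 0.247 = 358 → total 2192
Group 2: 3532 × 0.956 = 3377
Group 3: 3568 × 0.962 = 3432
Group 4: 1449 × 0.929 + 14336 × 0.692 = 1346 + 9921 = 11267
Net migration: Group 1 + 170 → 2362; Group 2 − 160 → 3217; Group 3 + 150 → 3582; Group 4 − 230 → 11037
Giving 2362 / 3217 / 3582 / 11037.
[period 3]
Births: 3217 × 0.514 = 1654  |  3582 × 0.247 = 885 → total 2539
Group 2: 2362 × 0.956 = 2258
Group 3: 3217 × 0.962 = 3095
Group 4: 3582 × 0.929 + 11037 × 0.692 = 3328 + 7638 = 10966
Net migration: Group 1 + 170 → 2709; Group 2 − 160 → 2098; Group 3 + 150 → 3245; Group 4 − 230 → 10736
Giving 2709 / 2098 / 3245 / 10736.
Total: 22600 → 18788; change = -3812; percentage change = -16.9%

-16.9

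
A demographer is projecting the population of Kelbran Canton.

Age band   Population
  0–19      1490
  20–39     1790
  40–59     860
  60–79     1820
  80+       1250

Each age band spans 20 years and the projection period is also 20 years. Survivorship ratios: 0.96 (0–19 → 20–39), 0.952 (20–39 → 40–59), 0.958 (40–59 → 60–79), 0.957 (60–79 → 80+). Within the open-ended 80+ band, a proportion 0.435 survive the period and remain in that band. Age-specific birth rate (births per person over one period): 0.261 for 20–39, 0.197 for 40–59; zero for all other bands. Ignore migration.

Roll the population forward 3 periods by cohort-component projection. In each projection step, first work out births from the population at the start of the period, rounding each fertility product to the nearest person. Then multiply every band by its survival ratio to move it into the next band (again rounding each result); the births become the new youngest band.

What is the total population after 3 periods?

5332

Period 1.
Births: 1790 * 0.261 = 467, 860 * 0.197 = 169 ⇒ total 636
20–39: 1490 * 0.96 = 1430
40–59: 1790 * 0.952 = 1704
60–79: 860 * 0.958 = 824
80+: 1820 * 0.957 + 1250 * 0.435 = 1742 + 544 = 2286
Population now: 0–19=636, 20–39=1430, 40–59=1704, 60–79=824, 80+=2286
Period 2.
Births: 1430 * 0.261 = 373, 1704 * 0.197 = 336 ⇒ total 709
20–39: 636 * 0.96 = 611
40–59: 1430 * 0.952 = 1361
60–79: 1704 * 0.958 = 1632
80+: 824 * 0.957 + 2286 * 0.435 = 789 + 994 = 1783
Population now: 0–19=709, 20–39=611, 40–59=1361, 60–79=1632, 80+=1783
Period 3.
Births: 611 * 0.261 = 159, 1361 * 0.197 = 268 ⇒ total 427
20–39: 709 * 0.96 = 681
40–59: 611 * 0.952 = 582
60–79: 1361 * 0.958 = 1304
80+: 1632 * 0.957 + 1783 * 0.435 = 1562 + 776 = 2338
Population now: 0–19=427, 20–39=681, 40–59=582, 60–79=1304, 80+=2338
Total after period 3: 427 + 681 + 582 + 1304 + 2338 = 5332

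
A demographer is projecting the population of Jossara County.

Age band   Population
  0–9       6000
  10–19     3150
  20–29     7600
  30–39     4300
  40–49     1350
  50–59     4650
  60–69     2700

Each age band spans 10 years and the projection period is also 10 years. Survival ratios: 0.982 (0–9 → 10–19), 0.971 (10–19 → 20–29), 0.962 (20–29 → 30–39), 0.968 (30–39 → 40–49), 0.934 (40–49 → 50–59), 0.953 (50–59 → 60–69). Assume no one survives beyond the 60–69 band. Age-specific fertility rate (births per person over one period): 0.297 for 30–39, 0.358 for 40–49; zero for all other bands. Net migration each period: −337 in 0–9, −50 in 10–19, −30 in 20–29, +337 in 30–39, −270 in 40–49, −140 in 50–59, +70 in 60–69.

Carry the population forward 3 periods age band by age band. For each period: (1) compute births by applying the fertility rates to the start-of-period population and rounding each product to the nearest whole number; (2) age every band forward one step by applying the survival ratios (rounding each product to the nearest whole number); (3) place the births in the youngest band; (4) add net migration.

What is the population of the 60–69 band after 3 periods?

3401

Call the groups 1 to 7, youngest first.
— Period 1 —
Births: 4300 × 0.297 = 1277, 1350 × 0.358 = 483 → total 1760
Group 2: 6000 × 0.982 = 5892
Group 3: 3150 × 0.971 = 3059
Group 4: 7600 × 0.962 = 7311
Group 5: 4300 × 0.968 = 4162
Group 6: 1350 × 0.934 = 1261
Group 7: 4650 × 0.953 = 4431
Net migration: Group 1 − 337 → 1423; Group 2 − 50 → 5842; Group 3 − 30 → 3029; Group 4 + 337 → 7648; Group 5 − 270 → 3892; Group 6 − 140 → 1121; Group 7 + 70 → 4501
→ [1423, 5842, 3029, 7648, 3892, 1121, 4501]
— Period 2 —
Births: 7648 × 0.297 = 2271, 3892 × 0.358 = 1393 → total 3664
Group 2: 1423 × 0.982 = 1397
Group 3: 5842 × 0.971 = 5673
Group 4: 3029 × 0.962 = 2914
Group 5: 7648 × 0.968 = 7403
Group 6: 3892 × 0.934 = 3635
Group 7: 1121 × 0.953 = 1068
Net migration: Group 1 − 337 → 3327; Group 2 − 50 → 1347; Group 3 − 30 → 5643; Group 4 + 337 → 3251; Group 5 − 270 → 7133; Group 6 − 140 → 3495; Group 7 + 70 → 1138
→ [3327, 1347, 5643, 3251, 7133, 3495, 1138]
— Period 3 —
Births: 3251 × 0.297 = 966, 7133 × 0.358 = 2554 → total 3520
Group 2: 3327 × 0.982 = 3267
Group 3: 1347 × 0.971 = 1308
Group 4: 5643 × 0.962 = 5429
Group 5: 3251 × 0.968 = 3147
Group 6: 7133 × 0.934 = 6662
Group 7: 3495 × 0.953 = 3331
Net migration: Group 1 − 337 → 3183; Group 2 − 50 → 3217; Group 3 − 30 → 1278; Group 4 + 337 → 5766; Group 5 − 270 → 2877; Group 6 − 140 → 6522; Group 7 + 70 → 3401
→ [3183, 3217, 1278, 5766, 2877, 6522, 3401]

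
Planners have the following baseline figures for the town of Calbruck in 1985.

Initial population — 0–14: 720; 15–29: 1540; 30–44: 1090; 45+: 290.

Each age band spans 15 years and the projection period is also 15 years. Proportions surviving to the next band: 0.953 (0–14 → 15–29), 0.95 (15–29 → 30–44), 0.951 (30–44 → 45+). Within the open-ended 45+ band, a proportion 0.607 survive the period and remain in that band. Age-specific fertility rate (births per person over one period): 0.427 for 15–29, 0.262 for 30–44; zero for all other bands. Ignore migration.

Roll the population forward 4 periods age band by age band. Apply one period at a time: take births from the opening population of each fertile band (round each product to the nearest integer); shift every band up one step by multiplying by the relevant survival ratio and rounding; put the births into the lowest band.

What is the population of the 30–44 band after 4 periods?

612

— Period 1 —
Births: 1540 × 0.427 = 658  |  1090 × 0.262 = 286 → total 944
15–29: 720 × 0.953 = 686
30–44: 1540 × 0.95 = 1463
45+: 1090 × 0.951 + 290 × 0.607 = 1037 + 176 = 1213
→ [944, 686, 1463, 1213]
— Period 2 —
Births: 686 × 0.427 = 293  |  1463 × 0.262 = 383 → total 676
15–29: 944 × 0.953 = 900
30–44: 686 × 0.95 = 652
45+: 1463 × 0.951 + 1213 × 0.607 = 1391 + 736 = 2127
→ [676, 900, 652, 2127]
— Period 3 —
Births: 900 × 0.427 = 384  |  652 × 0.262 = 171 → total 555
15–29: 676 × 0.953 = 644
30–44: 900 × 0.95 = 855
45+: 652 × 0.951 + 2127 × 0.607 = 620 + 1291 = 1911
→ [555, 644, 855, 1911]
— Period 4 —
Births: 644 × 0.427 = 275  |  855 × 0.262 = 224 → total 499
15–29: 555 × 0.953 = 529
30–44: 644 × 0.95 = 612
45+: 855 × 0.951 + 1911 × 0.607 = 813 + 1160 = 1973
→ [499, 529, 612, 1973]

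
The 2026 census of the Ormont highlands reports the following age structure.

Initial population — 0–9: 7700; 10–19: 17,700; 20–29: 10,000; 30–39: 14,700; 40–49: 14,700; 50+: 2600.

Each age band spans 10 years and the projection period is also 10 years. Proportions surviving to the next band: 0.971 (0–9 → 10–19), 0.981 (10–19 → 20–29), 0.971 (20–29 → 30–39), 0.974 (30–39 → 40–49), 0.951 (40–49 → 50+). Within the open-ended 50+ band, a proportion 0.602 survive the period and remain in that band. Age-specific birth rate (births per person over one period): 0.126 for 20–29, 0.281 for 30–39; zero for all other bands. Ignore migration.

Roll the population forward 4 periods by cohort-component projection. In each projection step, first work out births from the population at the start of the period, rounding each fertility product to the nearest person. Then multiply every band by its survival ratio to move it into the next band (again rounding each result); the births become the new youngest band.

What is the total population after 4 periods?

Let band 1 be 0–9 through band 6 = 50+.
Period 1.
Births: 10000 * 0.126 = 1260  |  14700 * 0.281 = 4131 → 5391
Band 2: 7700 * 0.971 = 7477
Band 3: 17700 * 0.981 = 17364
Band 4: 10000 * 0.971 = 9710
Band 5: 14700 * 0.974 = 14318
Band 6: 14700 * 0.951 + 2600 * 0.602 = 13980 + 1565 = 15545
→ [5391, 7477, 17364, 9710, 14318, 15545]
Period 2.
Births: 17364 * 0.126 = 2188  |  9710 * 0.281 = 2729 → 4917
Band 2: 5391 * 0.971 = 5235
Band 3: 7477 * 0.981 = 7335
Band 4: 17364 * 0.971 = 16860
Band 5: 9710 * 0.974 = 9458
Band 6: 14318 * 0.951 + 15545 * 0.602 = 13616 + 9358 = 22974
→ [4917, 5235, 7335, 16860, 9458, 22974]
Period 3.
Births: 7335 * 0.126 = 924  |  16860 * 0.281 = 4738 → 5662
Band 2: 4917 * 0.971 = 4774
Band 3: 5235 * 0.981 = 5136
Band 4: 7335 * 0.971 = 7122
Band 5: 16860 * 0.974 = 16422
Band 6: 9458 * 0.951 + 22974 * 0.602 = 8995 + 13830 = 22825
→ [5662, 4774, 5136, 7122, 16422, 22825]
Period 4.
Births: 5136 * 0.126 = 647  |  7122 * 0.281 = 2001 → 2648
Band 2: 5662 * 0.971 = 5498
Band 3: 4774 * 0.981 = 4683
Band 4: 5136 * 0.971 = 4987
Band 5: 7122 * 0.974 = 6937
Band 6: 16422 * 0.951 + 22825 * 0.602 = 15617 + 13741 = 29358
→ [2648, 5498, 4683, 4987, 6937, 29358]
Total after period 4: 2648 + 5498 + 4683 + 4987 + 6937 + 29358 = 54111

54111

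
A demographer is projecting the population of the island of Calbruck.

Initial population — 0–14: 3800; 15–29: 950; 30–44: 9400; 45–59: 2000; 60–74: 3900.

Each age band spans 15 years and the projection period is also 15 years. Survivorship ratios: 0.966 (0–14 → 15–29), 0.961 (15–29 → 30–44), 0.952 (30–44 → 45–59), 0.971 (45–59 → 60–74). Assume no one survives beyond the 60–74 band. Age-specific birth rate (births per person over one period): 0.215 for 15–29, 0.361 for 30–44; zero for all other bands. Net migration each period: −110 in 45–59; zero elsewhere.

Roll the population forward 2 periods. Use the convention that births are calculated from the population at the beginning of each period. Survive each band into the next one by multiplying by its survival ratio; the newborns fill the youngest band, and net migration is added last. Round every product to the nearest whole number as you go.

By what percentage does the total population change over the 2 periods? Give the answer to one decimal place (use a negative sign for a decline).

-12.9

After projecting period 1:
Births: 950 × 0.215 = 204, 9400 × 0.361 = 3393 → 3597
15–29: 3800 × 0.966 = 3671
30–44: 950 × 0.961 = 913
45–59: 9400 × 0.952 = 8949
60–74: 2000 × 0.971 = 1942
Net migration: 45–59 − 110 → 8839
→ [3597, 3671, 913, 8839, 1942]
After projecting period 2:
Births: 3671 × 0.215 = 789, 913 × 0.361 = 330 → 1119
15–29: 3597 × 0.966 = 3475
30–44: 3671 × 0.961 = 3528
45–59: 913 × 0.952 = 869
60–74: 8839 × 0.971 = 8583
Net migration: 45–59 − 110 → 759
→ [1119, 3475, 3528, 759, 8583]
Total: 20050 → 17464; change = -2586; percentage change = -12.9%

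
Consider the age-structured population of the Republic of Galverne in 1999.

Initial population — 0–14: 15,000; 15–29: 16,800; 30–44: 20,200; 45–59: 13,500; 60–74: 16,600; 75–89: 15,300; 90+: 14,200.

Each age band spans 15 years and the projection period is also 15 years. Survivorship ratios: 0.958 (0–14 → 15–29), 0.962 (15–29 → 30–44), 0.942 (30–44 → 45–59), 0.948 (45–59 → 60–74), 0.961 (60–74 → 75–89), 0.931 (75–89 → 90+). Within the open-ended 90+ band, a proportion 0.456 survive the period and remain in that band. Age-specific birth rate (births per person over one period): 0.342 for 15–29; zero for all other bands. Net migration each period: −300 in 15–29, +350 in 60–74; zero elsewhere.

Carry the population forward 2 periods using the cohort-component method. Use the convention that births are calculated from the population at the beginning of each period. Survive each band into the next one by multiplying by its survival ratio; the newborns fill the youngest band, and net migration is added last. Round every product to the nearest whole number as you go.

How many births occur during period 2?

4812

After projecting period 1:
Births: 16800 * 0.342 = 5746
15–29: 15000 * 0.958 = 14370
30–44: 16800 * 0.962 = 16162
45–59: 20200 * 0.942 = 19028
60–74: 13500 * 0.948 = 12798
75–89: 16600 * 0.961 = 15953
90+: 15300 * 0.931 + 14200 * 0.456 = 14244 + 6475 = 20719
Net migration: 15–29 − 300 → 14070; 60–74 + 350 → 13148
Population now: 0–14=5746, 15–29=14070, 30–44=16162, 45–59=19028, 60–74=13148, 75–89=15953, 90+=20719
After projecting period 2:
Births: 14070 * 0.342 = 4812
15–29: 5746 * 0.958 = 5505
30–44: 14070 * 0.962 = 13535
45–59: 16162 * 0.942 = 15225
60–74: 19028 * 0.948 = 18039
75–89: 13148 * 0.961 = 12635
90+: 15953 * 0.931 + 20719 * 0.456 = 14852 + 9448 = 24300
Net migration: 15–29 − 300 → 5205; 60–74 + 350 → 18389
Population now: 0–14=4812, 15–29=5205, 30–44=13535, 45–59=15225, 60–74=18389, 75–89=12635, 90+=24300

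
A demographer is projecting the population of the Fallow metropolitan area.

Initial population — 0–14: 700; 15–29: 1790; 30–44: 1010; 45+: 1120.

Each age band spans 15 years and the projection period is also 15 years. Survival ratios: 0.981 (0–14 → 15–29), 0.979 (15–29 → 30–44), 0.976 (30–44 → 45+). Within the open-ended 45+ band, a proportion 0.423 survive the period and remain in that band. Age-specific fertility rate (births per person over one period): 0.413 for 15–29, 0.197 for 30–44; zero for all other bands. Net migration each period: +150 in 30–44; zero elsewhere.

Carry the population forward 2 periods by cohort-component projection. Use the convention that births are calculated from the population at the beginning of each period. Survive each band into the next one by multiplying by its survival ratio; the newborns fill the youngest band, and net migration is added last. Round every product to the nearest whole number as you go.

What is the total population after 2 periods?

After projecting period 1:
Births: 1790 × 0.413 = 739, 1010 × 0.197 = 199 — total 938
15–29: 700 × 0.981 = 687
30–44: 1790 × 0.979 = 1752
45+: 1010 × 0.976 + 1120 × 0.423 = 986 + 474 = 1460
Net migration: 30–44 + 150 → 1902
End of period: [938, 687, 1902, 1460]
After projecting period 2:
Births: 687 × 0.413 = 284, 1902 × 0.197 = 375 — total 659
15–29: 938 × 0.981 = 920
30–44: 687 × 0.979 = 673
45+: 1902 × 0.976 + 1460 × 0.423 = 1856 + 618 = 2474
Net migration: 30–44 + 150 → 823
End of period: [659, 920, 823, 2474]
Total after period 2: 659 + 920 + 823 + 2474 = 4876

4876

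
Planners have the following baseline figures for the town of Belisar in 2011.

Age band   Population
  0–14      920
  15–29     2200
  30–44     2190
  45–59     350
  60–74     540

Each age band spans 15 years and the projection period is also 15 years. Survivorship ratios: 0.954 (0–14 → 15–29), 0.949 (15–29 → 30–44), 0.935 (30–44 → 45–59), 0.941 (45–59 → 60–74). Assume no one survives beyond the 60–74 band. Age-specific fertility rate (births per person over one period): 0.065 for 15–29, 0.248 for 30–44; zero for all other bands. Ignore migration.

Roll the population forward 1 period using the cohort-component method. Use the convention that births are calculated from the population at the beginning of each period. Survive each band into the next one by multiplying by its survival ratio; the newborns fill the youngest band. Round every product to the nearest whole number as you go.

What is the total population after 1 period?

6029

Period 1.
Births: 2200 × 0.065 = 143 ; 2190 × 0.248 = 543 — total 686
15–29: 920 × 0.954 = 878
30–44: 2200 × 0.949 = 2088
45–59: 2190 × 0.935 = 2048
60–74: 350 × 0.941 = 329
End of period: [686, 878, 2088, 2048, 329]
Total after period 1: 686 + 878 + 2088 + 2048 + 329 = 6029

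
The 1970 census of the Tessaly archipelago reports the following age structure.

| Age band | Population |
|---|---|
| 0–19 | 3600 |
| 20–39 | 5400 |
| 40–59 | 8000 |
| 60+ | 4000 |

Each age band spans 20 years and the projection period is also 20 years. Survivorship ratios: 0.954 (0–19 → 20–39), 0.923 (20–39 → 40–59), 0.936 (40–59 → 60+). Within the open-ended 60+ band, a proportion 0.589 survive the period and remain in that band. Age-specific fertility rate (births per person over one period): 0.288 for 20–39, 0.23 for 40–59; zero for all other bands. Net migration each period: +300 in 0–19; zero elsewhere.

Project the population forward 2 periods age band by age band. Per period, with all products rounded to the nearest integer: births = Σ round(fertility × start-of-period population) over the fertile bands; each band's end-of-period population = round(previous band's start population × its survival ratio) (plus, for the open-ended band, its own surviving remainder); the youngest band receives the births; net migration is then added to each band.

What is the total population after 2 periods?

19593

Call the bands 1 to 4, youngest first.
— Period 1 —
Births: 5400 × 0.288 = 1555  |  8000 × 0.23 = 1840 → 3395
Band 2: 3600 × 0.954 = 3434
Band 3: 5400 × 0.923 = 4984
Band 4: 8000 × 0.936 + 4000 × 0.589 = 7488 + 2356 = 9844
Net migration: Band 1 + 300 → 3695
Population now: 0–19=3695, 20–39=3434, 40–59=4984, 60+=9844
— Period 2 —
Births: 3434 × 0.288 = 989  |  4984 × 0.23 = 1146 → 2135
Band 2: 3695 × 0.954 = 3525
Band 3: 3434 × 0.923 = 3170
Band 4: 4984 × 0.936 + 9844 × 0.589 = 4665 + 5798 = 10463
Net migration: Band 1 + 300 → 2435
Population now: 0–19=2435, 20–39=3525, 40–59=3170, 60+=10463
Total after period 2: 2435 + 3525 + 3170 + 10463 = 19593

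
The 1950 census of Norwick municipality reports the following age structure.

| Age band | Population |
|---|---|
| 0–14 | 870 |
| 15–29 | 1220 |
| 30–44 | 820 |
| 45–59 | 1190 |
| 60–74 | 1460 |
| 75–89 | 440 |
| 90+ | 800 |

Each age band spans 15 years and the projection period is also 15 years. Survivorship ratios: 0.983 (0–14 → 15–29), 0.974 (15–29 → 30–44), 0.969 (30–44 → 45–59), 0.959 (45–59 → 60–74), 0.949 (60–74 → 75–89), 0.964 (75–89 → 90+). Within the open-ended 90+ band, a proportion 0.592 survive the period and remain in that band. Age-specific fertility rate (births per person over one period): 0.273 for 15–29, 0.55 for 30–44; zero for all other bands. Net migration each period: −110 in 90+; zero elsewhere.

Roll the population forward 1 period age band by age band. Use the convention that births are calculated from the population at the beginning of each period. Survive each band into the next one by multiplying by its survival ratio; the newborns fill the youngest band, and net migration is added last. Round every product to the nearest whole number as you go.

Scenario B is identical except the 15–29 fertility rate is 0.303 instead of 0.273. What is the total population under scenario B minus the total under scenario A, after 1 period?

Numbering the bands 1..7 from youngest to oldest:
[period 1]
Births: 1220 × 0.273 = 333  |  820 × 0.55 = 451 → total 784
Band 2: 870 × 0.983 = 855
Band 3: 1220 × 0.974 = 1188
Band 4: 820 × 0.969 = 795
Band 5: 1190 × 0.959 = 1141
Band 6: 1460 × 0.949 = 1386
Band 7: 440 × 0.964 + 800 × 0.592 = 424 + 474 = 898
Net migration: Band 7 − 110 → 788
→ [784, 855, 1188, 795, 1141, 1386, 788]
Scenario A total after 1 period: 6937
Scenario B projection —
[period 1]
Births: 1220 × 0.303 = 370  |  820 × 0.55 = 451 → total 821
Band 2: 870 × 0.983 = 855
Band 3: 1220 × 0.974 = 1188
Band 4: 820 × 0.969 = 795
Band 5: 1190 × 0.959 = 1141
Band 6: 1460 × 0.949 = 1386
Band 7: 440 × 0.964 + 800 × 0.592 = 424 + 474 = 898
Net migration: Band 7 − 110 → 788
→ [821, 855, 1188, 795, 1141, 1386, 788]
Scenario B total after 1 period: 6974
Difference B − A = 6974 − 6937 = 37

37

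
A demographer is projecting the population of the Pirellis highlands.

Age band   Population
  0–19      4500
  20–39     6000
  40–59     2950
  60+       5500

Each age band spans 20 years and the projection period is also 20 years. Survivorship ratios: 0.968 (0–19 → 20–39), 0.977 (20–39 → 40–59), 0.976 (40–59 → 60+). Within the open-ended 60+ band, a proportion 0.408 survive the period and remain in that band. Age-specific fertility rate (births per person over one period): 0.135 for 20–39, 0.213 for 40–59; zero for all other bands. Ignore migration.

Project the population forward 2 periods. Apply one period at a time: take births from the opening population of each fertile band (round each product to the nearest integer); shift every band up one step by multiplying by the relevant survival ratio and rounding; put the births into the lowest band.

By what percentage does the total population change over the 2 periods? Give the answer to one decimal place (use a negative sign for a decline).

-19.3

(Bands numbered youngest = 1 to oldest = 4.)
Period 1.
Births: 6000 * 0.135 = 810, 2950 * 0.213 = 628 — total 1438
Band 2: 4500 * 0.968 = 4356
Band 3: 6000 * 0.977 = 5862
Band 4: 2950 * 0.976 + 5500 * 0.408 = 2879 + 2244 = 5123
→ [1438, 4356, 5862, 5123]
Period 2.
Births: 4356 * 0.135 = 588, 5862 * 0.213 = 1249 — total 1837
Band 2: 1438 * 0.968 = 1392
Band 3: 4356 * 0.977 = 4256
Band 4: 5862 * 0.976 + 5123 * 0.408 = 5721 + 2090 = 7811
→ [1837, 1392, 4256, 7811]
Total: 18950 → 15296; change = -3654; percentage change = -19.3%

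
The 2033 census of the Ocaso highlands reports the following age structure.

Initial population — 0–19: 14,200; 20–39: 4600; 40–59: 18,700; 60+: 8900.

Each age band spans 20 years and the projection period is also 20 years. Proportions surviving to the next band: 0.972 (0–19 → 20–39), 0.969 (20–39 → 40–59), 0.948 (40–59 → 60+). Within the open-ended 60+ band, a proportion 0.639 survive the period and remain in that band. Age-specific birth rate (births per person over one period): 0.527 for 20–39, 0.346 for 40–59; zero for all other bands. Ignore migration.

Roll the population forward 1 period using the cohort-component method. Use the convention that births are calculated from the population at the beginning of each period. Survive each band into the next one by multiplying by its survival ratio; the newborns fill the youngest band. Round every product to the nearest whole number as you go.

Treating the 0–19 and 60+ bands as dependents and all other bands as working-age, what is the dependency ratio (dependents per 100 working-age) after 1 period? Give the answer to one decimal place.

176.9

Numbering the groups 1..4 from youngest to oldest:
— Period 1 —
Births: 4600 × 0.527 = 2424  |  18700 × 0.346 = 6470 → 8894
Group 2: 14200 × 0.972 = 13802
Group 3: 4600 × 0.969 = 4457
Group 4: 18700 × 0.948 + 8900 × 0.639 = 17728 + 5687 = 23415
Giving 8894 / 13802 / 4457 / 23415.
Dependents (band 0–19 + band 60+) = 8894 + 23415 = 32309; working-age = 18259; ratio = 32309/18259 × 100 = 176.9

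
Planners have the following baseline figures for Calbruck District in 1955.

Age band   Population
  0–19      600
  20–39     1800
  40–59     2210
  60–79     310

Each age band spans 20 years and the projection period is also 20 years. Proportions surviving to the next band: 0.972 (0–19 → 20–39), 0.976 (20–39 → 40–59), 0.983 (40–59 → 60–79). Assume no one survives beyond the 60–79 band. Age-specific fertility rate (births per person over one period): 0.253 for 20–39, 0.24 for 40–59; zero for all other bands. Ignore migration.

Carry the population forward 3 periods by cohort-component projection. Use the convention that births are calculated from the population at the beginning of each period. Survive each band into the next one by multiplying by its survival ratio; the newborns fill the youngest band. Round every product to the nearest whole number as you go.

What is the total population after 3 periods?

2425

[period 1]
Births: 1800 * 0.253 = 455, 2210 * 0.24 = 530 — total 985
20–39: 600 * 0.972 = 583
40–59: 1800 * 0.976 = 1757
60–79: 2210 * 0.983 = 2172
Giving 985 / 583 / 1757 / 2172.
[period 2]
Births: 583 * 0.253 = 147, 1757 * 0.24 = 422 — total 569
20–39: 985 * 0.972 = 957
40–59: 583 * 0.976 = 569
60–79: 1757 * 0.983 = 1727
Giving 569 / 957 / 569 / 1727.
[period 3]
Births: 957 * 0.253 = 242, 569 * 0.24 = 137 — total 379
20–39: 569 * 0.972 = 553
40–59: 957 * 0.976 = 934
60–79: 569 * 0.983 = 559
Giving 379 / 553 / 934 / 559.
Total after period 3: 379 + 553 + 934 + 559 = 2425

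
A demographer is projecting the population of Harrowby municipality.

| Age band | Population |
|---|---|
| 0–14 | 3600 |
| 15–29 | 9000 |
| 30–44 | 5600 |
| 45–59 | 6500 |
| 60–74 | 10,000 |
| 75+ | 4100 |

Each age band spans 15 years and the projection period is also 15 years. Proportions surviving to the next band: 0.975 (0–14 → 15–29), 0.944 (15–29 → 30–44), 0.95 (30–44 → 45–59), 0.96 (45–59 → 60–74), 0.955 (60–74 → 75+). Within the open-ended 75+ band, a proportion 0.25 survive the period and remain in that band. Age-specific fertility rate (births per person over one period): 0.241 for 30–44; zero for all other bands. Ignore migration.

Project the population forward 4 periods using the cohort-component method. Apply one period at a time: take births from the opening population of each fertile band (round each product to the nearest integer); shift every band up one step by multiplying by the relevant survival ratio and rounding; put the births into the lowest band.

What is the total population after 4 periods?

16319

Period 1.
Births: 5600 × 0.241 = 1350
15–29: 3600 × 0.975 = 3510
30–44: 9000 × 0.944 = 8496
45–59: 5600 × 0.95 = 5320
60–74: 6500 × 0.96 = 6240
75+: 10000 × 0.955 + 4100 × 0.25 = 9550 + 1025 = 10575
Population now: 0–14=1350, 15–29=3510, 30–44=8496, 45–59=5320, 60–74=6240, 75+=10575
Period 2.
Births: 8496 × 0.241 = 2048
15–29: 1350 × 0.975 = 1316
30–44: 3510 × 0.944 = 3313
45–59: 8496 × 0.95 = 8071
60–74: 5320 × 0.96 = 5107
75+: 6240 × 0.955 + 10575 × 0.25 = 5959 + 2644 = 8603
Population now: 0–14=2048, 15–29=1316, 30–44=3313, 45–59=8071, 60–74=5107, 75+=8603
Period 3.
Births: 3313 × 0.241 = 798
15–29: 2048 × 0.975 = 1997
30–44: 1316 × 0.944 = 1242
45–59: 3313 × 0.95 = 3147
60–74: 8071 × 0.96 = 7748
75+: 5107 × 0.955 + 8603 × 0.25 = 4877 + 2151 = 7028
Population now: 0–14=798, 15–29=1997, 30–44=1242, 45–59=3147, 60–74=7748, 75+=7028
Period 4.
Births: 1242 × 0.241 = 299
15–29: 798 × 0.975 = 778
30–44: 1997 × 0.944 = 1885
45–59: 1242 × 0.95 = 1180
60–74: 3147 × 0.96 = 3021
75+: 7748 × 0.955 + 7028 × 0.25 = 7399 + 1757 = 9156
Population now: 0–14=299, 15–29=778, 30–44=1885, 45–59=1180, 60–74=3021, 75+=9156
Total after period 4: 299 + 778 + 1885 + 1180 + 3021 + 9156 = 16319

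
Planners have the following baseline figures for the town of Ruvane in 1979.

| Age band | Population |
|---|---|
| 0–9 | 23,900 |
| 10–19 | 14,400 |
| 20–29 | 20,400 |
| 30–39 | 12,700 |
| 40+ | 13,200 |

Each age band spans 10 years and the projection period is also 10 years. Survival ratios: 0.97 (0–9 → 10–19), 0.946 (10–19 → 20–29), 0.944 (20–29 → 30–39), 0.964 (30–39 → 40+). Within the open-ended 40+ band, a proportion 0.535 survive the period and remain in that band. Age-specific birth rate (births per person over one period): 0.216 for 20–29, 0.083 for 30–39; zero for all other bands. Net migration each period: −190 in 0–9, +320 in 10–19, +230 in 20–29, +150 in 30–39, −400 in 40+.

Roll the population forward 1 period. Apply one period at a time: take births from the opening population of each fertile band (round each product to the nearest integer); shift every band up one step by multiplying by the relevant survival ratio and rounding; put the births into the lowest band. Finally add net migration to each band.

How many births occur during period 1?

5460

Call the bands 1 to 5, youngest first.
After projecting period 1:
Births: 20400 × 0.216 = 4406 ; 12700 × 0.083 = 1054 ⇒ total 5460
Band 2: 23900 × 0.97 = 23183
Band 3: 14400 × 0.946 = 13622
Band 4: 20400 × 0.944 = 19258
Band 5: 12700 × 0.964 + 13200 × 0.535 = 12243 + 7062 = 19305
Net migration: Band 1 − 190 → 5270; Band 2 + 320 → 23503; Band 3 + 230 → 13852; Band 4 + 150 → 19408; Band 5 − 400 → 18905
End of period: [5270, 23503, 13852, 19408, 18905]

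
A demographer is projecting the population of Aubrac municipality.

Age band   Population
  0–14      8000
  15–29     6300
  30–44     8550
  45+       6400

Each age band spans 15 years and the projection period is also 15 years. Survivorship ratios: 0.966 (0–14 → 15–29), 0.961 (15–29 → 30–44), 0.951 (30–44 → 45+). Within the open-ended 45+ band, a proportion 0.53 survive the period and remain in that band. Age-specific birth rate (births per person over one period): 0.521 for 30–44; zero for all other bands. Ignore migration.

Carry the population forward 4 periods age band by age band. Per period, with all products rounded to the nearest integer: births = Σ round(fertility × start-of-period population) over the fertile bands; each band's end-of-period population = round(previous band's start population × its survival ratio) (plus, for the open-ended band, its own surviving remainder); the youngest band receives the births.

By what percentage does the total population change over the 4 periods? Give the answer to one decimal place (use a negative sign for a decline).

-32.2

[period 1]
Births: 8550 * 0.521 = 4455
15–29: 8000 * 0.966 = 7728
30–44: 6300 * 0.961 = 6054
45+: 8550 * 0.951 + 6400 * 0.53 = 8131 + 3392 = 11523
Giving 4455 / 7728 / 6054 / 11523.
[period 2]
Births: 6054 * 0.521 = 3154
15–29: 4455 * 0.966 = 4304
30–44: 7728 * 0.961 = 7427
45+: 6054 * 0.951 + 11523 * 0.53 = 5757 + 6107 = 11864
Giving 3154 / 4304 / 7427 / 11864.
[period 3]
Births: 7427 * 0.521 = 3869
15–29: 3154 * 0.966 = 3047
30–44: 4304 * 0.961 = 4136
45+: 7427 * 0.951 + 11864 * 0.53 = 7063 + 6288 = 13351
Giving 3869 / 3047 / 4136 / 13351.
[period 4]
Births: 4136 * 0.521 = 2155
15–29: 3869 * 0.966 = 3737
30–44: 3047 * 0.961 = 2928
45+: 4136 * 0.951 + 13351 * 0.53 = 3933 + 7076 = 11009
Giving 2155 / 3737 / 2928 / 11009.
Total: 29250 → 19829; change = -9421; percentage change = -32.2%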